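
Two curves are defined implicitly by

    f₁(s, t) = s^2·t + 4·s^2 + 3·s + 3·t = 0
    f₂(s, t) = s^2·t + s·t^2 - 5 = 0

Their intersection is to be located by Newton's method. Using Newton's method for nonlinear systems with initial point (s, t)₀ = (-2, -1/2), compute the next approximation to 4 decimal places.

(-0.8807, 0.3303)

At (-2, -1/2): F = (6.5000, -7.5000).
Jacobian J = [[2·s·t + 8·s + 3, s^2 + 3], [2·s·t + t^2, s^2 + 2·s·t]].
At the point, J = [[-11.0000, 7.0000], [2.2500, 6.0000]] (det J = -81.7500).
Solving J·Δ = −F gives Δ = (1.1193, 0.8303).
Then the next iterate is (s, t)₁ = (-0.8807, 0.3303).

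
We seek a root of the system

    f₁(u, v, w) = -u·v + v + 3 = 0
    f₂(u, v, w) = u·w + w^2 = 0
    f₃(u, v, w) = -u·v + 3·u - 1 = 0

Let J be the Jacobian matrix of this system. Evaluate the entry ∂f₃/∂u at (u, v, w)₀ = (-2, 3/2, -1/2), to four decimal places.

1.5000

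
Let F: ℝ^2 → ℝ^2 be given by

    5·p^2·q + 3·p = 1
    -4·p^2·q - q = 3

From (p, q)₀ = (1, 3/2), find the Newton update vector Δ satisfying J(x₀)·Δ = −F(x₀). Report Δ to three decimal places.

(0.167, -2.500)

At (1, 3/2): F = (9.500, -10.500).
Jacobian J = [[10·p·q + 3, 5·p^2], [-8·p·q, -4·p^2 - 1]].
At the point, J = [[18.000, 5.000], [-12.000, -5.000]] (det J = -30.000).
Solving J·Δ = −F gives Δ = (0.167, -2.500).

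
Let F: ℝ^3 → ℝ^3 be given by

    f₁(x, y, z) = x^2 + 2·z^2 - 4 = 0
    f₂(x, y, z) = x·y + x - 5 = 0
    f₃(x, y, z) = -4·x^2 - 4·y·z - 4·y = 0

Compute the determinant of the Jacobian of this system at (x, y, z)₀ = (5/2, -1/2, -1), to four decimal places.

J = [[2·x, 0, 4·z], [y + 1, x, 0], [-8·x, -4·z - 4, -4·y]].
At the point, J = [[5.0000, 0.0000, -4.0000], [0.5000, 2.5000, 0.0000], [-20.0000, 0.0000, 2.0000]].
det J = -175.0000.

-175.0000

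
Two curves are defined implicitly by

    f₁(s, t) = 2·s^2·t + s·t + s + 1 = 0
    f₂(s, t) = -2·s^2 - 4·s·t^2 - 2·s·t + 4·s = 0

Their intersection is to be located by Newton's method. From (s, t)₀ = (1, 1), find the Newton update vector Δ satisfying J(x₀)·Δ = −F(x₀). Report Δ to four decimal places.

(-0.9048, 0.1429)

At (1, 1): F = (5.0000, -4.0000).
Jacobian J = [[4·s·t + t + 1, 2·s^2 + s], [-4·s - 4·t^2 - 2·t + 4, -8·s·t - 2·s]].
At the point, J = [[6.0000, 3.0000], [-6.0000, -10.0000]] (det J = -42.0000).
Solving J·Δ = −F gives Δ = (-0.9048, 0.1429).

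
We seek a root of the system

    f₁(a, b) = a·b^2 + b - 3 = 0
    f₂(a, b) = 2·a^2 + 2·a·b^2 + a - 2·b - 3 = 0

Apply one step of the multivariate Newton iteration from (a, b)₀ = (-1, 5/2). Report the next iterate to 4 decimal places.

At (-1, 5/2): F = (-6.7500, -19.5000).
Jacobian J = [[b^2, 2·a·b + 1], [4·a + 2·b^2 + 1, 4·a·b - 2]].
At the point, J = [[6.2500, -4.0000], [9.5000, -12.0000]] (det J = -37.0000).
Solving J·Δ = −F gives Δ = (0.0811, -1.5608).
Then the next iterate is (a, b)₁ = (-0.9189, 0.9392).

(-0.9189, 0.9392)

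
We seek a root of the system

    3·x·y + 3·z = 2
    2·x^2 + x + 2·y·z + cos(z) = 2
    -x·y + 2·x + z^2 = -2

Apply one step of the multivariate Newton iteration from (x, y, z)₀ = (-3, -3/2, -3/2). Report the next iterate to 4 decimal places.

At (-3, -3/2, -3/2): F = (7.0000, 17.570737, -6.2500).
Jacobian J = [[3·y, 3·x, 3], [4·x + 1, 2·z, 2·y - sin(z)], [-y + 2, -x, 2·z]].
At the point, J = [[-4.5000, -9.0000, 3.0000], [-11.0000, -3.0000, -2.002505], [3.5000, 3.0000, -3.0000]] (det J = 225.045090).
Solving J·Δ = −F gives Δ = (1.6890, -0.1565, -0.2693).
Then the next iterate is (x, y, z)₁ = (-1.3110, -1.6565, -1.7693).

(-1.3110, -1.6565, -1.7693)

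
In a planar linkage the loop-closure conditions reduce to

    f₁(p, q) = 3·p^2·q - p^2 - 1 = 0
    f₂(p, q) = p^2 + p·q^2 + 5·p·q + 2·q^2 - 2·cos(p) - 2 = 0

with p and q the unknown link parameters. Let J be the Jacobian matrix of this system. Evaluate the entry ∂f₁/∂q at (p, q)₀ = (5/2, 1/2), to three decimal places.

∂f₁/∂q = 3·p^2.
At (5/2, 1/2) this is 18.750.

18.750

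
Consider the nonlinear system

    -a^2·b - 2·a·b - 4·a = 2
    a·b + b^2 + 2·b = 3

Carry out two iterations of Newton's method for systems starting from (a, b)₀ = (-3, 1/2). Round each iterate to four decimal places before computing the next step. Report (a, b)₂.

(-72.5000, -20.5714)

At (-3, 1/2): F = (8.5000, -3.2500).
Jacobian J = [[-2·a·b - 2·b - 4, -a^2 - 2·a], [b, a + 2·b + 2]].
At the point, J = [[-2.0000, -3.0000], [0.5000, 0.0000]] (det J = 1.5000).
Solving J·Δ = −F gives Δ = (6.5000, -1.5000).
Then the next iterate is (a, b)₁ = (3.5000, -1.0000).
Round to (3.5000, -1.0000) and repeat: F = (3.2500, -7.5000), J = [[5.0000, -19.2500], [-1.0000, 3.5000]].
Δ = (-76.0000, -19.5714), so (a, b)₂ = (-72.5000, -20.5714).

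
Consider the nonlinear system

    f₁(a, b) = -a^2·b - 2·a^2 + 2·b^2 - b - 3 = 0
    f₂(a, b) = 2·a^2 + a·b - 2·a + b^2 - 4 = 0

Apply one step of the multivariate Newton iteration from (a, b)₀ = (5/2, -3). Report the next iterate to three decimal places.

(2.356, -1.778)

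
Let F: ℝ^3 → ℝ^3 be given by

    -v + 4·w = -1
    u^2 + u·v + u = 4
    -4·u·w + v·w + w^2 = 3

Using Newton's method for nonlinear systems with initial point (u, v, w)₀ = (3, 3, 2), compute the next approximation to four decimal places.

At (3, 3, 2): F = (6.0000, 17.0000, -17.0000).
Jacobian J = [[0, -1, 4], [2·u + v + 1, u, 0], [-4·w, w, -4·u + v + 2·w]].
At the point, J = [[0.0000, -1.0000, 4.0000], [10.0000, 3.0000, 0.0000], [-8.0000, 2.0000, -5.0000]] (det J = 126.0000).
Solving J·Δ = −F gives Δ = (-1.3095, -1.3016, -1.8254).
Then the next iterate is (u, v, w)₁ = (1.6905, 1.6984, 0.1746).

(1.6905, 1.6984, 0.1746)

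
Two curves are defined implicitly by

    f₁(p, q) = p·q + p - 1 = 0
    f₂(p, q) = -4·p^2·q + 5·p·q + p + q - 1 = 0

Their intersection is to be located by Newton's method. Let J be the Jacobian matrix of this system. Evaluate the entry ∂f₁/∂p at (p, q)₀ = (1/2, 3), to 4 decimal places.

∂f₁/∂p = q + 1.
At (1/2, 3) this is 4.0000.

4.0000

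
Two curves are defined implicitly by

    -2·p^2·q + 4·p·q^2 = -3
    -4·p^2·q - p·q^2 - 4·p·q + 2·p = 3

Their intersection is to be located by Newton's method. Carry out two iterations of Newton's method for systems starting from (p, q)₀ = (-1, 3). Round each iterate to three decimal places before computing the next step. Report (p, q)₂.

(-0.315, 1.892)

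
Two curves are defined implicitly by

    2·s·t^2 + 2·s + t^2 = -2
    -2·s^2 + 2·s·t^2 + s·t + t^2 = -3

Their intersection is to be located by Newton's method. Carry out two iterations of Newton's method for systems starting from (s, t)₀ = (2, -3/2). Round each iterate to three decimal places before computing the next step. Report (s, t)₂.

At (2, -3/2): F = (17.250, 3.250).
Jacobian J = [[2·t^2 + 2, 4·s·t + 2·t], [-4·s + 2·t^2 + t, 4·s·t + s + 2·t]].
At the point, J = [[6.500, -15.000], [-5.000, -13.000]] (det J = -159.500).
Solving J·Δ = −F gives Δ = (-1.100, 0.673).
Then the next iterate is (s, t)₁ = (0.900, -0.827).
Round to (0.900, -0.827) and repeat: F = (5.71500, 2.55070), J = [[3.36786, -4.63120], [-3.05914, -3.73120]].
Δ = (-0.356, 0.975), so (s, t)₂ = (0.544, 0.148).

(0.544, 0.148)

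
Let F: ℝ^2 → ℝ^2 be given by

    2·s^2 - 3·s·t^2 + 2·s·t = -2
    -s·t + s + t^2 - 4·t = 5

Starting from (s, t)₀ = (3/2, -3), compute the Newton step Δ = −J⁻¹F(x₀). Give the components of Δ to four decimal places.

(0.8688, 2.2152)

At (3/2, -3): F = (-43.0000, 22.0000).
Jacobian J = [[4·s - 3·t^2 + 2·t, -6·s·t + 2·s], [-t + 1, -s + 2·t - 4]].
At the point, J = [[-27.0000, 30.0000], [4.0000, -11.5000]] (det J = 190.5000).
Solving J·Δ = −F gives Δ = (0.8688, 2.2152).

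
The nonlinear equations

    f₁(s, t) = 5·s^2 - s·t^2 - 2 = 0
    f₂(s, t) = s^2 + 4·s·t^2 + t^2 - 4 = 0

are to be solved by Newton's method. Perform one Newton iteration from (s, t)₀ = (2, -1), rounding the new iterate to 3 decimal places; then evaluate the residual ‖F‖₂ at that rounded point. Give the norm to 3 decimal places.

3.895

At (2, -1): F = (16.000, 9.000).
Jacobian J = [[10·s - t^2, -2·s·t], [2·s + 4·t^2, 8·s·t + 2·t]].
At the point, J = [[19.000, 4.000], [8.000, -18.000]] (det J = -374.000).
Solving J·Δ = −F gives Δ = (-0.866, 0.115).
Then the next iterate is (s, t)₁ = (1.134, -0.885).
Re-evaluating at (1.134, -0.885): F = (3.54160, 1.62189), so ‖F‖₂ = 3.895.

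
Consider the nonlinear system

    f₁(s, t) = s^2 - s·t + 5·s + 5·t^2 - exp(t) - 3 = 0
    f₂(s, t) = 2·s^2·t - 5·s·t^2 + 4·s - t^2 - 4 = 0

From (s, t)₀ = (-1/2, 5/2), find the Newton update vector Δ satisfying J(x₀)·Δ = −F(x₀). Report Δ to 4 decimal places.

(-0.1335, -1.1164)

At (-1/2, 5/2): F = (15.067506, 4.6250).
Jacobian J = [[2·s - t + 5, -s + 10·t - exp(t)], [4·s·t - 5·t^2 + 4, 2·s^2 - 10·s·t - 2·t]].
At the point, J = [[1.5000, 13.317506], [-32.2500, 8.0000]] (det J = 441.489570).
Solving J·Δ = −F gives Δ = (-0.1335, -1.1164).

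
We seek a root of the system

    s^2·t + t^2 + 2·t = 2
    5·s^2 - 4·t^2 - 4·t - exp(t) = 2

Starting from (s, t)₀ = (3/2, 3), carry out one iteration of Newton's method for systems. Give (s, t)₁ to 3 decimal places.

At (3/2, 3): F = (19.750, -58.83554).
Jacobian J = [[2·s·t, s^2 + 2·t + 2], [10·s, -8·t - exp(t) - 4]].
At the point, J = [[9.000, 10.250], [15.000, -48.08554]] (det J = -586.51983).
Solving J·Δ = −F gives Δ = (-0.591, -1.408).
Then the next iterate is (s, t)₁ = (0.909, 1.592).

(0.909, 1.592)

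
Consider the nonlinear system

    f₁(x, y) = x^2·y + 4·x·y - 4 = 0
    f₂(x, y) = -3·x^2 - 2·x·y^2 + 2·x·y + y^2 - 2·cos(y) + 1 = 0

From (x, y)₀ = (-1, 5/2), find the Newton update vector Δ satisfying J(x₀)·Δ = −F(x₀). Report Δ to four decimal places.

At (-1, 5/2): F = (-11.5000, 13.352287).
Jacobian J = [[2·x·y + 4·y, x^2 + 4·x], [-6·x - 2·y^2 + 2·y, -4·x·y + 2·x + 2·y + 2·sin(y)]].
At the point, J = [[5.0000, -3.0000], [-1.5000, 14.196944]] (det J = 66.484721).
Solving J·Δ = −F gives Δ = (1.8532, -0.7447).

(1.8532, -0.7447)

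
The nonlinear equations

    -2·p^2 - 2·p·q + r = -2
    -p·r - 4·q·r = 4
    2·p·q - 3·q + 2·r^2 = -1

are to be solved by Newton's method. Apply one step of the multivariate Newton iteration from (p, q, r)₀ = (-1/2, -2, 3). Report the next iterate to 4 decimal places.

(-0.5944, -1.7392, 0.8055)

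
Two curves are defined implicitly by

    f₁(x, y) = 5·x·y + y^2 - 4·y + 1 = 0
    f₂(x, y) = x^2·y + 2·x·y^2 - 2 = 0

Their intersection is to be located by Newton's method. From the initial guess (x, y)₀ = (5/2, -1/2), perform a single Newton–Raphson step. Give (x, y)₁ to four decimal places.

At (5/2, -1/2): F = (-3.0000, -3.8750).
Jacobian J = [[5·y, 5·x + 2·y - 4], [2·x·y + 2·y^2, x^2 + 4·x·y]].
At the point, J = [[-2.5000, 7.5000], [-2.0000, 1.2500]] (det J = 11.8750).
Solving J·Δ = −F gives Δ = (-2.1316, -0.3105).
Then the next iterate is (x, y)₁ = (0.3684, -0.8105).

(0.3684, -0.8105)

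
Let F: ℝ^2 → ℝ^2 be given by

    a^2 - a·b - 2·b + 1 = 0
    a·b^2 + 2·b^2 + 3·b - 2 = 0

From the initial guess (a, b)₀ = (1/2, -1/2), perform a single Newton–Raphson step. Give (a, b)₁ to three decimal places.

(4.818, 3.091)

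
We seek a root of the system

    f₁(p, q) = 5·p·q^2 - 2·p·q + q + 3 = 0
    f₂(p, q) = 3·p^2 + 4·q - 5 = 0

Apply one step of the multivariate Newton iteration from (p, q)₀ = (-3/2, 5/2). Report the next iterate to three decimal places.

(-0.186, 2.518)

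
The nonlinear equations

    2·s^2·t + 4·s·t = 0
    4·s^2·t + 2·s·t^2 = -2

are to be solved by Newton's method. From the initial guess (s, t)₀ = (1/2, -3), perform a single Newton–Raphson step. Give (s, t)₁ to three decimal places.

(0.267, -1.680)

At (1/2, -3): F = (-7.500, 8.000).
Jacobian J = [[4·s·t + 4·t, 2·s^2 + 4·s], [8·s·t + 2·t^2, 4·s^2 + 4·s·t]].
At the point, J = [[-18.000, 2.500], [6.000, -5.000]] (det J = 75.000).
Solving J·Δ = −F gives Δ = (-0.233, 1.320).
Then the next iterate is (s, t)₁ = (0.267, -1.680).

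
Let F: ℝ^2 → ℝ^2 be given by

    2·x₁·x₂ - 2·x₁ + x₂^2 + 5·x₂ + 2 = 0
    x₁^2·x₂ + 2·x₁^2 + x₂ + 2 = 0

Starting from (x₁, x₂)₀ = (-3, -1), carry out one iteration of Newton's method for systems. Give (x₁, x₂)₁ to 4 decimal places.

(-0.7586, -0.6552)

At (-3, -1): F = (10.0000, 10.0000).
Jacobian J = [[2·x₂ - 2, 2·x₁ + 2·x₂ + 5], [2·x₁·x₂ + 4·x₁, x₁^2 + 1]].
At the point, J = [[-4.0000, -3.0000], [-6.0000, 10.0000]] (det J = -58.0000).
Solving J·Δ = −F gives Δ = (2.2414, 0.3448).
Then the next iterate is (x₁, x₂)₁ = (-0.7586, -0.6552).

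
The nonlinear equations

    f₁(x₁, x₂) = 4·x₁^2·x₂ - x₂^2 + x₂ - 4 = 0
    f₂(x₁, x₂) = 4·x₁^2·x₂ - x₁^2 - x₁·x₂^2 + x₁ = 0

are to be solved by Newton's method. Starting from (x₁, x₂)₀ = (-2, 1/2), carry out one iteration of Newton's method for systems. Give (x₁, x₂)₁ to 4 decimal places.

At (-2, 1/2): F = (4.2500, 2.5000).
Jacobian J = [[8·x₁·x₂, 4·x₁^2 - 2·x₂ + 1], [8·x₁·x₂ - 2·x₁ - x₂^2 + 1, 4·x₁^2 - 2·x₁·x₂]].
At the point, J = [[-8.0000, 16.0000], [-3.2500, 18.0000]] (det J = -92.0000).
Solving J·Δ = −F gives Δ = (0.3967, -0.0673).
Then the next iterate is (x₁, x₂)₁ = (-1.6033, 0.4327).

(-1.6033, 0.4327)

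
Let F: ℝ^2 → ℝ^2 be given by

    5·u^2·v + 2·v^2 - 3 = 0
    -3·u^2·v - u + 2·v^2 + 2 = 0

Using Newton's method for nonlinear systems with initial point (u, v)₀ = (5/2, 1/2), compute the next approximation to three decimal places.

At (5/2, 1/2): F = (13.125, -9.375).
Jacobian J = [[10·u·v, 5·u^2 + 4·v], [-6·u·v - 1, -3·u^2 + 4·v]].
At the point, J = [[12.500, 33.250], [-8.500, -16.750]] (det J = 73.250).
Solving J·Δ = −F gives Δ = (-1.254, 0.077).
Then the next iterate is (u, v)₁ = (1.246, 0.577).

(1.246, 0.577)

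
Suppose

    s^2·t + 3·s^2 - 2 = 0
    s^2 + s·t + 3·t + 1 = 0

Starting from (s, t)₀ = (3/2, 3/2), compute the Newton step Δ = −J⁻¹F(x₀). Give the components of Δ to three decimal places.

(-0.278, -1.944)

At (3/2, 3/2): F = (8.125, 10.000).
Jacobian J = [[2·s·t + 6·s, s^2], [2·s + t, s + 3]].
At the point, J = [[13.500, 2.250], [4.500, 4.500]] (det J = 50.625).
Solving J·Δ = −F gives Δ = (-0.278, -1.944).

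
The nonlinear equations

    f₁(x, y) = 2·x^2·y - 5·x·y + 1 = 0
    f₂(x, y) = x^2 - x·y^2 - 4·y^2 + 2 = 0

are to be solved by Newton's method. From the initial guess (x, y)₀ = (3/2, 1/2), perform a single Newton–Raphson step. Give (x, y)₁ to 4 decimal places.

At (3/2, 1/2): F = (-0.5000, 2.8750).
Jacobian J = [[4·x·y - 5·y, 2·x^2 - 5·x], [2·x - y^2, -2·x·y - 8·y]].
At the point, J = [[0.5000, -3.0000], [2.7500, -5.5000]] (det J = 5.5000).
Solving J·Δ = −F gives Δ = (-2.0682, -0.5114).
Then the next iterate is (x, y)₁ = (-0.5682, -0.0114).

(-0.5682, -0.0114)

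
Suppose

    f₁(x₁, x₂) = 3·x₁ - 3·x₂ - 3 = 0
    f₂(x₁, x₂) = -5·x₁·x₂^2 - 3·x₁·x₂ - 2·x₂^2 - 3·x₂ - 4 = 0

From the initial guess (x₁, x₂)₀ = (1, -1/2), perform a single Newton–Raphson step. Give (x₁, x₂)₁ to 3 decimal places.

At (1, -1/2): F = (1.500, -2.750).
Jacobian J = [[3, -3], [-5·x₂^2 - 3·x₂, -10·x₁·x₂ - 3·x₁ - 4·x₂ - 3]].
At the point, J = [[3.000, -3.000], [0.250, 1.000]] (det J = 3.750).
Solving J·Δ = −F gives Δ = (1.800, 2.300).
Then the next iterate is (x₁, x₂)₁ = (2.800, 1.800).

(2.800, 1.800)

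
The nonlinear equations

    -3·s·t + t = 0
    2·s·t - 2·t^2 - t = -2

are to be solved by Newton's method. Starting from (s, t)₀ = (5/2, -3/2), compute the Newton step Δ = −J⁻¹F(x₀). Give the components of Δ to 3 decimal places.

(-1.657, 0.353)

At (5/2, -3/2): F = (9.750, -8.500).
Jacobian J = [[-3·t, -3·s + 1], [2·t, 2·s - 4·t - 1]].
At the point, J = [[4.500, -6.500], [-3.000, 10.000]] (det J = 25.500).
Solving J·Δ = −F gives Δ = (-1.657, 0.353).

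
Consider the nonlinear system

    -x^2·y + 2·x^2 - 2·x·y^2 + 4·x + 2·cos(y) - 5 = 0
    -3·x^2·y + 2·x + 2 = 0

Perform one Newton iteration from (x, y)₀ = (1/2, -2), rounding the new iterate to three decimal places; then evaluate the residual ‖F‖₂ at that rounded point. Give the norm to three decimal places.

At (1/2, -2): F = (-6.83229, 4.500).
Jacobian J = [[-2·x·y + 4·x - 2·y^2 + 4, -x^2 - 4·x·y - 2·sin(y)], [-6·x·y + 2, -3·x^2]].
At the point, J = [[0.000, 5.56859], [8.000, -0.750]] (det J = -44.54876).
Solving J·Δ = −F gives Δ = (-0.447, 1.227).
Then the next iterate is (x, y)₁ = (0.053, -0.773).
Re-evaluating at (0.053, -0.773): F = (-3.41191, 2.11251), so ‖F‖₂ = 4.013.

4.013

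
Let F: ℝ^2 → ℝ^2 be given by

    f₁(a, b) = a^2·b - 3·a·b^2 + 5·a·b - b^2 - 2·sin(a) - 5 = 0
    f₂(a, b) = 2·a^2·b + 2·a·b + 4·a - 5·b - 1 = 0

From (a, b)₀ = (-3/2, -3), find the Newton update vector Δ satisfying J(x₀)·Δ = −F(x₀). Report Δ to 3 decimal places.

(0.118, 1.537)

At (-3/2, -3): F = (44.24499, 3.500).
Jacobian J = [[2·a·b - 3·b^2 + 5·b - 2·cos(a), a^2 - 6·a·b + 5·a - 2·b], [4·a·b + 2·b + 4, 2·a^2 + 2·a - 5]].
At the point, J = [[-33.14147, -26.250], [16.000, -3.500]] (det J = 535.99516).
Solving J·Δ = −F gives Δ = (0.118, 1.537).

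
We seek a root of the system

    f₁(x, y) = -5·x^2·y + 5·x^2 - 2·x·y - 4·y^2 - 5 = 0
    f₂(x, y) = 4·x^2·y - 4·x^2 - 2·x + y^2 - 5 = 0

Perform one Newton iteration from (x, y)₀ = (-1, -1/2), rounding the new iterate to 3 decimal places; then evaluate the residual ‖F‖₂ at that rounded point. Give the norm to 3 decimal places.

At (-1, -1/2): F = (0.500, -8.750).
Jacobian J = [[-10·x·y + 10·x - 2·y, -5·x^2 - 2·x - 8·y], [8·x·y - 8·x - 2, 4·x^2 + 2·y]].
At the point, J = [[-14.000, 1.000], [10.000, 3.000]] (det J = -52.000).
Solving J·Δ = −F gives Δ = (0.197, 2.260).
Then the next iterate is (x, y)₁ = (-0.803, 1.760).
Re-evaluating at (-0.803, 1.760): F = (-17.01411, 1.66382), so ‖F‖₂ = 17.095.

17.095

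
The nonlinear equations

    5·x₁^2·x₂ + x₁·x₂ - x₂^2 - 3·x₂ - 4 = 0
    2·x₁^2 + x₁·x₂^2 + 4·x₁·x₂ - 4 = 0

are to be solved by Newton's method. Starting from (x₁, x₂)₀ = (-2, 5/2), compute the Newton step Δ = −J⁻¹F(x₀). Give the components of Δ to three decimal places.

At (-2, 5/2): F = (27.250, -28.500).
Jacobian J = [[10·x₁·x₂ + x₂, 5·x₁^2 + x₁ - 2·x₂ - 3], [4·x₁ + x₂^2 + 4·x₂, 2·x₁·x₂ + 4·x₁]].
At the point, J = [[-47.500, 10.000], [8.250, -18.000]] (det J = 772.500).
Solving J·Δ = −F gives Δ = (0.266, -1.461).

(0.266, -1.461)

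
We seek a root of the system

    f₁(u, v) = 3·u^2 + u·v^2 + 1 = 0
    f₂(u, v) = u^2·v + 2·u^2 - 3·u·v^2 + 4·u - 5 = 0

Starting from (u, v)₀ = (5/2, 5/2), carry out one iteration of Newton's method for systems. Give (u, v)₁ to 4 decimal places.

At (5/2, 5/2): F = (35.3750, -13.7500).
Jacobian J = [[6·u + v^2, 2·u·v], [2·u·v + 4·u - 3·v^2 + 4, u^2 - 6·u·v]].
At the point, J = [[21.2500, 12.5000], [7.7500, -31.2500]] (det J = -760.9375).
Solving J·Δ = −F gives Δ = (-1.2269, -0.7443).
Then the next iterate is (u, v)₁ = (1.2731, 1.7557).

(1.2731, 1.7557)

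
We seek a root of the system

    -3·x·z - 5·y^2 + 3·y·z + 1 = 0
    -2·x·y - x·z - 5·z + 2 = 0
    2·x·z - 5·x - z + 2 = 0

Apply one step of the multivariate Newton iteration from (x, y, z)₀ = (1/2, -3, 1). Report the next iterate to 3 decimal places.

At (1/2, -3, 1): F = (-54.500, -0.500, -0.500).
Jacobian J = [[-3·z, -10·y + 3·z, -3·x + 3·y], [-2·y - z, -2·x, -x - 5], [2·z - 5, 0, 2·x - 1]].
At the point, J = [[-3.000, 33.000, -10.500], [5.000, -1.000, -5.500], [-3.000, 0.000, 0.000]] (det J = 576.000).
Solving J·Δ = −F gives Δ = (-0.167, 1.474, -0.510).
Then the next iterate is (x, y, z)₁ = (0.333, -1.526, 0.490).

(0.333, -1.526, 0.490)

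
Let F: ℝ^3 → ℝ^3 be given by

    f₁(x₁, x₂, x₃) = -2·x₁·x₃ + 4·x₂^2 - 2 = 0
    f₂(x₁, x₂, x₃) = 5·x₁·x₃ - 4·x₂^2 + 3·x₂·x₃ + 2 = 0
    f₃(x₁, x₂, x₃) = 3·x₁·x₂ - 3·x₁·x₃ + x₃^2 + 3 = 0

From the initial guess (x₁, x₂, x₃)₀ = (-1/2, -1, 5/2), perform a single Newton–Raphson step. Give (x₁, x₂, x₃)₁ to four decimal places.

At (-1/2, -1, 5/2): F = (4.5000, -15.7500, 14.5000).
Jacobian J = [[-2·x₃, 8·x₂, -2·x₁], [5·x₃, -8·x₂ + 3·x₃, 5·x₁ + 3·x₂], [3·x₂ - 3·x₃, 3·x₁, -3·x₁ + 2·x₃]].
At the point, J = [[-5.0000, -8.0000, 1.0000], [12.5000, 15.5000, -5.5000], [-10.5000, -1.5000, 6.5000]] (det J = -130.5000).
Solving J·Δ = −F gives Δ = (0.2615, 0.1782, -1.7672).
Then the next iterate is (x₁, x₂, x₃)₁ = (-0.2385, -0.8218, 0.7328).

(-0.2385, -0.8218, 0.7328)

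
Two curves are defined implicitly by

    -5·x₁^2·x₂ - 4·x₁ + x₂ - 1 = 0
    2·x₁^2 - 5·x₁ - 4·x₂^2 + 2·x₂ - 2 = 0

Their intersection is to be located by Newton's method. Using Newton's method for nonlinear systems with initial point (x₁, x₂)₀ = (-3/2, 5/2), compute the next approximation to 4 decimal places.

At (-3/2, 5/2): F = (-20.6250, -10.0000).
Jacobian J = [[-10·x₁·x₂ - 4, -5·x₁^2 + 1], [4·x₁ - 5, -8·x₂ + 2]].
At the point, J = [[33.5000, -10.2500], [-11.0000, -18.0000]] (det J = -715.7500).
Solving J·Δ = −F gives Δ = (0.3755, -0.7850).
Then the next iterate is (x₁, x₂)₁ = (-1.1245, 1.7150).

(-1.1245, 1.7150)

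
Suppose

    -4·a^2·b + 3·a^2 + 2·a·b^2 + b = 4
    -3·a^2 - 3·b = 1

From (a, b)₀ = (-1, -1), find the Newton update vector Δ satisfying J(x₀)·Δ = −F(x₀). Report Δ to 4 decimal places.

(-0.0333, -0.4000)

At (-1, -1): F = (0.0000, -1.0000).
Jacobian J = [[-8·a·b + 6·a + 2·b^2, -4·a^2 + 4·a·b + 1], [-6·a, -3]].
At the point, J = [[-12.0000, 1.0000], [6.0000, -3.0000]] (det J = 30.0000).
Solving J·Δ = −F gives Δ = (-0.0333, -0.4000).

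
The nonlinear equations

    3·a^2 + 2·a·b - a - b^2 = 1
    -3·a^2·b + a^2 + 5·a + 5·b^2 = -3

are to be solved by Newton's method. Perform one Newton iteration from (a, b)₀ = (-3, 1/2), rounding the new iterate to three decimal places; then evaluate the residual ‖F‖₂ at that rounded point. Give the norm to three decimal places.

7.395

At (-3, 1/2): F = (25.750, -15.250).
Jacobian J = [[6·a + 2·b - 1, 2·a - 2·b], [-6·a·b + 2·a + 5, -3·a^2 + 10·b]].
At the point, J = [[-18.000, -7.000], [8.000, -22.000]] (det J = 452.000).
Solving J·Δ = −F gives Δ = (1.489, -0.152).
Then the next iterate is (a, b)₁ = (-1.511, 0.348).
Re-evaluating at (-1.511, 0.348): F = (6.18760, -4.04994), so ‖F‖₂ = 7.395.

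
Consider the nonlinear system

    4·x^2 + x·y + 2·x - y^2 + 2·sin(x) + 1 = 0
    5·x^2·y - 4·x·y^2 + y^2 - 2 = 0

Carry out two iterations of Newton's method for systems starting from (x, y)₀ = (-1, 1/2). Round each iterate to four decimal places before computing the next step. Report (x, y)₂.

(-0.7935, 0.4126)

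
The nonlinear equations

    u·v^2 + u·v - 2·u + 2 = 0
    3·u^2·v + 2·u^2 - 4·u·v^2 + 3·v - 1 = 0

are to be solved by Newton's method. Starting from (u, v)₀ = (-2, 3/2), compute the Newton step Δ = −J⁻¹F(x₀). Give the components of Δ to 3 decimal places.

(1.518, 0.145)

At (-2, 3/2): F = (-1.500, 47.500).
Jacobian J = [[v^2 + v - 2, 2·u·v + u], [6·u·v + 4·u - 4·v^2, 3·u^2 - 8·u·v + 3]].
At the point, J = [[1.750, -8.000], [-35.000, 39.000]] (det J = -211.750).
Solving J·Δ = −F gives Δ = (1.518, 0.145).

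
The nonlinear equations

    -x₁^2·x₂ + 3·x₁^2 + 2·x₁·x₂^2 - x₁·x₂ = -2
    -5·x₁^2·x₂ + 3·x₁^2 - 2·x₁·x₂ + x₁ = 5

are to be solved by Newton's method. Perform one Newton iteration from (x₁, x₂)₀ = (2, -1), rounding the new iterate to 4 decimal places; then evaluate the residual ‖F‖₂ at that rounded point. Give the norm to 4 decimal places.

At (2, -1): F = (24.0000, 33.0000).
Jacobian J = [[-2·x₁·x₂ + 6·x₁ + 2·x₂^2 - x₂, -x₁^2 + 4·x₁·x₂ - x₁], [-10·x₁·x₂ + 6·x₁ - 2·x₂ + 1, -5·x₁^2 - 2·x₁]].
At the point, J = [[19.0000, -14.0000], [35.0000, -24.0000]] (det J = 34.0000).
Solving J·Δ = −F gives Δ = (3.3529, 6.2647).
Then the next iterate is (x₁, x₂)₁ = (5.3529, 5.2647).
Re-evaluating at (5.3529, 5.2647): F = (205.660285, -724.310728), so ‖F‖₂ = 752.9424.

752.9424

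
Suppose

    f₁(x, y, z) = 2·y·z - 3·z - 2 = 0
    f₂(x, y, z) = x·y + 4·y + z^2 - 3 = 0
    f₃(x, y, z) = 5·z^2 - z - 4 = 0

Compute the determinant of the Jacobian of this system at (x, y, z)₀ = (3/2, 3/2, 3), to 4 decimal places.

-261.0000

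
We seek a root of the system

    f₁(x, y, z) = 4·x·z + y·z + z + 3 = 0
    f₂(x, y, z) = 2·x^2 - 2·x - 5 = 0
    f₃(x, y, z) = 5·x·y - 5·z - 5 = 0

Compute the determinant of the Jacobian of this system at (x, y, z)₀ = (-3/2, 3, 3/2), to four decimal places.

J = [[4·z, z, 4·x + y + 1], [4·x - 2, 0, 0], [5·y, 5·x, -5]].
At the point, J = [[6.0000, 1.5000, -2.0000], [-8.0000, 0.0000, 0.0000], [15.0000, -7.5000, -5.0000]].
det J = -180.0000.

-180.0000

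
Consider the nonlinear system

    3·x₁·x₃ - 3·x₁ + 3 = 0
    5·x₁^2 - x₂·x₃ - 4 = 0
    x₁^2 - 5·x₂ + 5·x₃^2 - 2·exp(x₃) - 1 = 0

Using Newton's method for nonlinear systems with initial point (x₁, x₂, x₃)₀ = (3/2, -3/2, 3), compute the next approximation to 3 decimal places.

(6.942, 24.667, -6.923)

At (3/2, -3/2, 3): F = (12.000, 11.750, 13.57893).
Jacobian J = [[3·x₃ - 3, 0, 3·x₁], [10·x₁, -x₃, -x₂], [2·x₁, -5, 10·x₃ - 2·exp(x₃)]].
At the point, J = [[6.000, 0.000, 4.500], [15.000, -3.000, 1.500], [3.000, -5.000, -10.17107]] (det J = -68.92067).
Solving J·Δ = −F gives Δ = (5.442, 26.167, -9.923).
Then the next iterate is (x₁, x₂, x₃)₁ = (6.942, 24.667, -6.923).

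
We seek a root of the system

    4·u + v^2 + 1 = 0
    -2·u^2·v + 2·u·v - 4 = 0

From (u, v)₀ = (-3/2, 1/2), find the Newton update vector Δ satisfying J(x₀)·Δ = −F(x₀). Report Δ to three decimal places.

(1.276, -0.353)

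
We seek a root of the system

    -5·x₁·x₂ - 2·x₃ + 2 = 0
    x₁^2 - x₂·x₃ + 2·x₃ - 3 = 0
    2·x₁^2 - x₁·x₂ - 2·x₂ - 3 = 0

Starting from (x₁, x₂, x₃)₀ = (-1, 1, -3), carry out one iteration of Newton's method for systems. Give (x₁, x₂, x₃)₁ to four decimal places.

(-1.2969, 0.4844, 2.9531)

At (-1, 1, -3): F = (13.0000, -5.0000, -2.0000).
Jacobian J = [[-5·x₂, -5·x₁, -2], [2·x₁, -x₃, -x₂ + 2], [4·x₁ - x₂, -x₁ - 2, 0]].
At the point, J = [[-5.0000, 5.0000, -2.0000], [-2.0000, 3.0000, 1.0000], [-5.0000, -1.0000, 0.0000]] (det J = -64.0000).
Solving J·Δ = −F gives Δ = (-0.2969, -0.5156, 5.9531).
Then the next iterate is (x₁, x₂, x₃)₁ = (-1.2969, 0.4844, 2.9531).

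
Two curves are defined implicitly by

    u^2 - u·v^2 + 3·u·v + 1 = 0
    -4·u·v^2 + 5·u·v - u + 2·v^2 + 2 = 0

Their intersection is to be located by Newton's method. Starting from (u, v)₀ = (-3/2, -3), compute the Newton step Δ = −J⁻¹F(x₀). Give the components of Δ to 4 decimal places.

At (-3/2, -3): F = (30.2500, 98.0000).
Jacobian J = [[2·u - v^2 + 3·v, -2·u·v + 3·u], [-4·v^2 + 5·v - 1, -8·u·v + 5·u + 4·v]].
At the point, J = [[-21.0000, -13.5000], [-52.0000, -55.5000]] (det J = 463.5000).
Solving J·Δ = −F gives Δ = (0.7678, 1.0464).

(0.7678, 1.0464)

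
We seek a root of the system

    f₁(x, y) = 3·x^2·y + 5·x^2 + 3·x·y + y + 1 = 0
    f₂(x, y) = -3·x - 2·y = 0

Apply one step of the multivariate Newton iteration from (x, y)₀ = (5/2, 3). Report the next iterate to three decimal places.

(4.334, -6.502)

At (5/2, 3): F = (114.000, -13.500).
Jacobian J = [[6·x·y + 10·x + 3·y, 3·x^2 + 3·x + 1], [-3, -2]].
At the point, J = [[79.000, 27.250], [-3.000, -2.000]] (det J = -76.250).
Solving J·Δ = −F gives Δ = (1.834, -9.502).
Then the next iterate is (x, y)₁ = (4.334, -6.502).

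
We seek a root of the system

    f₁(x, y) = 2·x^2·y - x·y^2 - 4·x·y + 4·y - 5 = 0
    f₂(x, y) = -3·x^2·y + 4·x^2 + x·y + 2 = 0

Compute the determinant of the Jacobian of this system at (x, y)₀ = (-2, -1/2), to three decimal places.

324.500

J = [[4·x·y - y^2 - 4·y, 2·x^2 - 2·x·y - 4·x + 4], [-6·x·y + 8·x + y, -3·x^2 + x]].
At the point, J = [[5.750, 18.000], [-22.500, -14.000]].
det J = 324.500.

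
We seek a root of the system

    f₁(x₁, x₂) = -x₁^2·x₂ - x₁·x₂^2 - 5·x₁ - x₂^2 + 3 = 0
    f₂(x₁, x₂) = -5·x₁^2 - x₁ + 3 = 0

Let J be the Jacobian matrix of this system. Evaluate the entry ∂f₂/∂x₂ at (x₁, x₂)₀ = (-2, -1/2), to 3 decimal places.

∂f₂/∂x₂ = 0.
At (-2, -1/2) this is 0.000.

0.000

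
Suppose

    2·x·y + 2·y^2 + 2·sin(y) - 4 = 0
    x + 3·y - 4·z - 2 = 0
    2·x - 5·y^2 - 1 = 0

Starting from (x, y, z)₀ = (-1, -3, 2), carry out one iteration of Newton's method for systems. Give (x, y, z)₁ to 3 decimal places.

(-2.186, -1.321, -2.037)

At (-1, -3, 2): F = (19.71776, -20.000, -48.000).
Jacobian J = [[2·y, 2·x + 4·y + 2·cos(y), 0], [1, 3, -4], [2, -10·y, 0]].
At the point, J = [[-6.000, -15.97998, 0.000], [1.000, 3.000, -4.000], [2.000, 30.000, 0.000]] (det J = -592.16012).
Solving J·Δ = −F gives Δ = (-1.186, 1.679, -4.037).
Then the next iterate is (x, y, z)₁ = (-2.186, -1.321, -2.037).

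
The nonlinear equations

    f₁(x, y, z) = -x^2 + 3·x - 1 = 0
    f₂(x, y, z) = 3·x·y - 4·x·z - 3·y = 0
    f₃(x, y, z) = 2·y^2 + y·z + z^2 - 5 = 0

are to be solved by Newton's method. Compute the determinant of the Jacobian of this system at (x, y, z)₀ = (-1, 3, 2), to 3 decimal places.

-490.000

J = [[-2·x + 3, 0, 0], [3·y - 4·z, 3·x - 3, -4·x], [0, 4·y + z, y + 2·z]].
At the point, J = [[5.000, 0.000, 0.000], [1.000, -6.000, 4.000], [0.000, 14.000, 7.000]].
det J = -490.000.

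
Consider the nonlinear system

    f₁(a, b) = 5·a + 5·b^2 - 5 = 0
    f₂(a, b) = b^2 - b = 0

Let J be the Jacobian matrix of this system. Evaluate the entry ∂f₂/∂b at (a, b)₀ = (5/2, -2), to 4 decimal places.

∂f₂/∂b = 2·b - 1.
At (5/2, -2) this is -5.0000.

-5.0000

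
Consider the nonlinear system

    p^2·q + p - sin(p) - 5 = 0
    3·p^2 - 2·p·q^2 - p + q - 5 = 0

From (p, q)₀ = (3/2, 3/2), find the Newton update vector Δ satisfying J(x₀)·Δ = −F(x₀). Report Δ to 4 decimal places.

(0.3943, -0.4525)

At (3/2, 3/2): F = (-1.122495, -5.0000).
Jacobian J = [[2·p·q - cos(p) + 1, p^2], [6·p - 2·q^2 - 1, -4·p·q + 1]].
At the point, J = [[5.429263, 2.2500], [3.5000, -8.0000]] (det J = -51.309102).
Solving J·Δ = −F gives Δ = (0.3943, -0.4525).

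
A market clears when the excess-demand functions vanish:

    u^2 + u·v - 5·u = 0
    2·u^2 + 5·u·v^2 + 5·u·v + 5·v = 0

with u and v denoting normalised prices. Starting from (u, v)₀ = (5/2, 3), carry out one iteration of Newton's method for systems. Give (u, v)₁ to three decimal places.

(5.701, -1.341)

At (5/2, 3): F = (1.250, 177.500).
Jacobian J = [[2·u + v - 5, u], [4·u + 5·v^2 + 5·v, 10·u·v + 5·u + 5]].
At the point, J = [[3.000, 2.500], [70.000, 92.500]] (det J = 102.500).
Solving J·Δ = −F gives Δ = (3.201, -4.341).
Then the next iterate is (u, v)₁ = (5.701, -1.341).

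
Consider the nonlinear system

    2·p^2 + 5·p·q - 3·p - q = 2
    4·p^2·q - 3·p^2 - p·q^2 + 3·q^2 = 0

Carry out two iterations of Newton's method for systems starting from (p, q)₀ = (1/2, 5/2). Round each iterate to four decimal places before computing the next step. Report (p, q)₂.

(0.9478, 0.5974)

At (1/2, 5/2): F = (0.7500, 17.3750).
Jacobian J = [[4·p + 5·q - 3, 5·p - 1], [8·p·q - 6·p - q^2, 4·p^2 - 2·p·q + 6·q]].
At the point, J = [[11.5000, 1.5000], [0.7500, 13.5000]] (det J = 154.1250).
Solving J·Δ = −F gives Δ = (0.1034, -1.2928).
Then the next iterate is (p, q)₁ = (0.6034, 1.2072).
Round to (0.6034, 1.2072) and repeat: F = (-0.647094, 4.158492), J = [[5.4496, 2.0170], [0.749664, 7.242717]].
Δ = (0.3444, -0.6098), so (p, q)₂ = (0.9478, 0.5974).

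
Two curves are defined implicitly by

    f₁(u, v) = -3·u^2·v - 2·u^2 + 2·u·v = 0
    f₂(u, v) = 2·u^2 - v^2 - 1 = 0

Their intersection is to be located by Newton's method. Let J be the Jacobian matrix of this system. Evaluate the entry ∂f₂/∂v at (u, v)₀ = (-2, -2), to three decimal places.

4.000

∂f₂/∂v = -2·v.
At (-2, -2) this is 4.000.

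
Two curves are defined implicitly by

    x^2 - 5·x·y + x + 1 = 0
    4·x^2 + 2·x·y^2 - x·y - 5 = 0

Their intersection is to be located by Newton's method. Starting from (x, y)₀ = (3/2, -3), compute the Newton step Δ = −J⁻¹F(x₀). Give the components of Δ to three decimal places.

At (3/2, -3): F = (27.250, 35.500).
Jacobian J = [[2·x - 5·y + 1, -5·x], [8·x + 2·y^2 - y, 4·x·y - x]].
At the point, J = [[19.000, -7.500], [33.000, -19.500]] (det J = -123.000).
Solving J·Δ = −F gives Δ = (-2.155, -1.827).

(-2.155, -1.827)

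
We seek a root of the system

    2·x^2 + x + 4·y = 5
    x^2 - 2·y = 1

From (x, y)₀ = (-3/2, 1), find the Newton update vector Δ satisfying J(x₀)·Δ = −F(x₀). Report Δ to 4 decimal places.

(0.0455, -0.4432)

At (-3/2, 1): F = (2.0000, -0.7500).
Jacobian J = [[4·x + 1, 4], [2·x, -2]].
At the point, J = [[-5.0000, 4.0000], [-3.0000, -2.0000]] (det J = 22.0000).
Solving J·Δ = −F gives Δ = (0.0455, -0.4432).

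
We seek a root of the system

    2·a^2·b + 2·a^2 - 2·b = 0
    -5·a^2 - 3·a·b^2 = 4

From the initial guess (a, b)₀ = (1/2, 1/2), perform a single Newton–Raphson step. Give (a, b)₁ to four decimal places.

(-0.1143, -0.8952)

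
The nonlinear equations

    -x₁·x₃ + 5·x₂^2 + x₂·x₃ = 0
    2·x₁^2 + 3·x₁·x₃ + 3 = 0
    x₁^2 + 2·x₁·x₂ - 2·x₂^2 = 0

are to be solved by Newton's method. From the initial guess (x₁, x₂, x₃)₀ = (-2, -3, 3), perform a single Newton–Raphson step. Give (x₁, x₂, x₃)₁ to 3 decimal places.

(-1.014, -1.517, 1.998)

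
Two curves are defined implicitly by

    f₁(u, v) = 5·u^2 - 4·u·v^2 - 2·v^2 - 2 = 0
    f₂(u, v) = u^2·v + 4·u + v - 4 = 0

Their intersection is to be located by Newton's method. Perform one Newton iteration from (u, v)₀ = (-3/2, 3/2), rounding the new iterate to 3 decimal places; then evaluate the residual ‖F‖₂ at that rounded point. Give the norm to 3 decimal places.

At (-3/2, 3/2): F = (18.250, -5.125).
Jacobian J = [[10·u - 4·v^2, -8·u·v - 4·v], [2·u·v + 4, u^2 + 1]].
At the point, J = [[-24.000, 12.000], [-0.500, 3.250]] (det J = -72.000).
Solving J·Δ = −F gives Δ = (1.678, 1.835).
Then the next iterate is (u, v)₁ = (0.178, 3.335).
Re-evaluating at (0.178, 3.335): F = (-32.00505, 0.15267), so ‖F‖₂ = 32.005.

32.005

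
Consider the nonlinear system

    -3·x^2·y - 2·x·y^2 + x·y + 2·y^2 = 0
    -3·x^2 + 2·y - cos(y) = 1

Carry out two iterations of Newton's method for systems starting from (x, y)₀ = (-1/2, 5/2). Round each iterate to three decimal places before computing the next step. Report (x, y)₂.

(-0.225, 0.549)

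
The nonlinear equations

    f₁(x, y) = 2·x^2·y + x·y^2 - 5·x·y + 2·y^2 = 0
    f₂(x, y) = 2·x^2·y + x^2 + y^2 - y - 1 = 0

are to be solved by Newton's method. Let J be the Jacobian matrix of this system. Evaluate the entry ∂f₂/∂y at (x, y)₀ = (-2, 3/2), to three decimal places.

10.000

∂f₂/∂y = 2·x^2 + 2·y - 1.
At (-2, 3/2) this is 10.000.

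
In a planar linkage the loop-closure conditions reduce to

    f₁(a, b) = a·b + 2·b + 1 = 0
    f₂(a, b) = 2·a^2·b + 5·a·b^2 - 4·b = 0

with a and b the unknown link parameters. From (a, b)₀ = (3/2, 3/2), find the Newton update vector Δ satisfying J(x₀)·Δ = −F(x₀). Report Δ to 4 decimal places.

(2.2560, -2.7526)

At (3/2, 3/2): F = (6.2500, 17.6250).
Jacobian J = [[b, a + 2], [4·a·b + 5·b^2, 2·a^2 + 10·a·b - 4]].
At the point, J = [[1.5000, 3.5000], [20.2500, 23.0000]] (det J = -36.3750).
Solving J·Δ = −F gives Δ = (2.2560, -2.7526).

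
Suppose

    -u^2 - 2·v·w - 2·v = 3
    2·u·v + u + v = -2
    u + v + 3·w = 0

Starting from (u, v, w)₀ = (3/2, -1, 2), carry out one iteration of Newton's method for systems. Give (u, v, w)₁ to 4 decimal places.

At (3/2, -1, 2): F = (0.7500, -0.5000, 6.5000).
Jacobian J = [[-2·u, -2·w - 2, -2·v], [2·v + 1, 2·u + 1, 0], [1, 1, 3]].
At the point, J = [[-3.0000, -6.0000, 2.0000], [-1.0000, 4.0000, 0.0000], [1.0000, 1.0000, 3.0000]] (det J = -64.0000).
Solving J·Δ = −F gives Δ = (-0.8281, -0.0820, -1.8633).
Then the next iterate is (u, v, w)₁ = (0.6719, -1.0820, 0.1367).

(0.6719, -1.0820, 0.1367)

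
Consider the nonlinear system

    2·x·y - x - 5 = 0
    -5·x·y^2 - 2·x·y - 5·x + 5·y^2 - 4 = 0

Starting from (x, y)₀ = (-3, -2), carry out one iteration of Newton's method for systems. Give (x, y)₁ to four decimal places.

(-1.9098, -1.2418)

At (-3, -2): F = (10.0000, 79.0000).
Jacobian J = [[2·y - 1, 2·x], [-5·y^2 - 2·y - 5, -10·x·y - 2·x + 10·y]].
At the point, J = [[-5.0000, -6.0000], [-21.0000, -74.0000]] (det J = 244.0000).
Solving J·Δ = −F gives Δ = (1.0902, 0.7582).
Then the next iterate is (x, y)₁ = (-1.9098, -1.2418).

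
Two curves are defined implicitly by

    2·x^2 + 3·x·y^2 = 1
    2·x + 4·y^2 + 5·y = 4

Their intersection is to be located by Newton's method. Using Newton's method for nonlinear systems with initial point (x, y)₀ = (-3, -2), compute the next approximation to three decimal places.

(1.903, -1.472)

At (-3, -2): F = (-19.000, -4.000).
Jacobian J = [[4·x + 3·y^2, 6·x·y], [2, 8·y + 5]].
At the point, J = [[0.000, 36.000], [2.000, -11.000]] (det J = -72.000).
Solving J·Δ = −F gives Δ = (4.903, 0.528).
Then the next iterate is (x, y)₁ = (1.903, -1.472).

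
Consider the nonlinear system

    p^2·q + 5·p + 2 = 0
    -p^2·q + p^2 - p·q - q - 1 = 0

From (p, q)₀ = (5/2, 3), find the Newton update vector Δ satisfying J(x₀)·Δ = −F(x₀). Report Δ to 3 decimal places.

(-1.531, -0.420)

At (5/2, 3): F = (33.250, -24.000).
Jacobian J = [[2·p·q + 5, p^2], [-2·p·q + 2·p - q, -p^2 - p - 1]].
At the point, J = [[20.000, 6.250], [-13.000, -9.750]] (det J = -113.750).
Solving J·Δ = −F gives Δ = (-1.531, -0.420).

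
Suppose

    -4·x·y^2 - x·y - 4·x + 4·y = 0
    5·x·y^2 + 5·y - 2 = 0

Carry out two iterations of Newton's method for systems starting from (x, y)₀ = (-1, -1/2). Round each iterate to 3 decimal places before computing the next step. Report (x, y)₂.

(0.430, 0.398)

At (-1, -1/2): F = (2.500, -5.750).
Jacobian J = [[-4·y^2 - y - 4, -8·x·y - x + 4], [5·y^2, 10·x·y + 5]].
At the point, J = [[-4.500, 1.000], [1.250, 10.000]] (det J = -46.250).
Solving J·Δ = −F gives Δ = (0.665, 0.492).
Then the next iterate is (x, y)₁ = (-0.335, -0.008).
Round to (-0.335, -0.008) and repeat: F = (1.30541, -2.04011), J = [[-3.99226, 4.31356], [0.00032, 5.02680]].
Δ = (0.765, 0.406), so (x, y)₂ = (0.430, 0.398).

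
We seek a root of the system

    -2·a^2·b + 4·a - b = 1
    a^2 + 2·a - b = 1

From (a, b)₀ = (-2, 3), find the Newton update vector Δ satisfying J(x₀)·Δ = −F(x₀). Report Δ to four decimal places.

At (-2, 3): F = (-36.0000, -4.0000).
Jacobian J = [[-4·a·b + 4, -2·a^2 - 1], [2·a + 2, -1]].
At the point, J = [[28.0000, -9.0000], [-2.0000, -1.0000]] (det J = -46.0000).
Solving J·Δ = −F gives Δ = (0.0000, -4.0000).

(0.0000, -4.0000)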